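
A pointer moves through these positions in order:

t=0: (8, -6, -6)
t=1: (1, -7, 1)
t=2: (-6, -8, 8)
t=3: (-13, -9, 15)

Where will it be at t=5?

(-27, -11, 29)

Constant displacement of (-7, -1, +7) per step.
step 4: (-13, -9, 15) + (-7, -1, +7) → (-20, -10, 22)
step 5: (-20, -10, 22) + (-7, -1, +7) → (-27, -11, 29)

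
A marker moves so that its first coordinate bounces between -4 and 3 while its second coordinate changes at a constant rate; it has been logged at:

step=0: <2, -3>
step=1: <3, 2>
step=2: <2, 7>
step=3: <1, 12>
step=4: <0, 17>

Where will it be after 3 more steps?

The first coordinate reflects between -4 and 3, moving 1 per step.
  step 5: 0 → -1
  step 6: -1 → -2
  step 7: -2 → -3
The second coordinate changes by +5 each step: at step 7 it is 32.

<-3, 32>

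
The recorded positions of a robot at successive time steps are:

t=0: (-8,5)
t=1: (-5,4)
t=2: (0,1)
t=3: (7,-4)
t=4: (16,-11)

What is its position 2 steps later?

(40,-31)

First differences are (+3,-1), (+5,-3), (+7,-5), (+9,-7); their common second difference is (+2,-2) (constant acceleration).
step 5: (16,-11) + (+11,-9) → (27,-20)
step 6: (27,-20) + (+13,-11) → (40,-31)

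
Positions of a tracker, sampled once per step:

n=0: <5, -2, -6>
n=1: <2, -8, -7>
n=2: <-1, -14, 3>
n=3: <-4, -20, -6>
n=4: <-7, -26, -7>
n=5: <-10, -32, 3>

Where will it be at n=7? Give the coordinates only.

First: linear, -3 per step → -16 at step 7.
Second: linear, -6 per step → -44 at step 7.
Third: cycles through -6, -7, 3 every 3 steps. Step 7 lands at position 1 of the cycle → -7.

<-16, -44, -7>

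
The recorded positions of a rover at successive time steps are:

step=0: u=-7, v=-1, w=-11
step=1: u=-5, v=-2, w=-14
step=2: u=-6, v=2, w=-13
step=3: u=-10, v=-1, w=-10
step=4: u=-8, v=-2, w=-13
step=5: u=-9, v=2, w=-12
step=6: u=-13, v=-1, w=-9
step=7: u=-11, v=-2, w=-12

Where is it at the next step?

Differencing gives (+2, -1, -3), (-1, +4, +1), (-4, -3, +3), (+2, -1, -3), (-1, +4, +1), (-4, -3, +3), (+2, -1, -3). This is the pattern (+2, -1, -3), (-1, +4, +1), (-4, -3, +3) repeated.
step 8: apply (-1, +4, +1) → u=-12, v=2, w=-11

u=-12, v=2, w=-11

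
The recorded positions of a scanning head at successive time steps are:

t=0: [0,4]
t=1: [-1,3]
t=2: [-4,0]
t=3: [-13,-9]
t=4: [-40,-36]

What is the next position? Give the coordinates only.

[-121,-117]

The jumps are [-1,-1], [-3,-3], [-9,-9], [-27,-27] — a geometric progression with ratio 3.
step 5: [-40,-36] + [-81,-81] → [-121,-117]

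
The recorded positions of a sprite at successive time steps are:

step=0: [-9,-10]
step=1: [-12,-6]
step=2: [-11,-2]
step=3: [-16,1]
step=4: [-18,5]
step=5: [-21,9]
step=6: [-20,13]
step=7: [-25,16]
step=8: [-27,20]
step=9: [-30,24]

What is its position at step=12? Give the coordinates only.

The moves between consecutive positions are [-3,+4], [+1,+4], [-5,+3], [-2,+4], [-3,+4], [+1,+4], [-5,+3], [-2,+4], [-3,+4]; they repeat the 4-cycle [[-3,+4], [+1,+4], [-5,+3], [-2,+4]].
step 10: apply [+1,+4] → [-29,28]
step 11: apply [-5,+3] → [-34,31]
step 12: apply [-2,+4] → [-36,35]

[-36,35]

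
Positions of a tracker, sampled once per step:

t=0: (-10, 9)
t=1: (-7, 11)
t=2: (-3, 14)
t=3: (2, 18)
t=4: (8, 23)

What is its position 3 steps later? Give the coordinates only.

(32, 44)

Taking differences between consecutive positions: (+3, +2), (+4, +3), (+5, +4), (+6, +5). These grow by (+1, +1) each step.
step 5: (8, 23) + (+7, +6) → (15, 29)
step 6: (15, 29) + (+8, +7) → (23, 36)
step 7: (23, 36) + (+9, +8) → (32, 44)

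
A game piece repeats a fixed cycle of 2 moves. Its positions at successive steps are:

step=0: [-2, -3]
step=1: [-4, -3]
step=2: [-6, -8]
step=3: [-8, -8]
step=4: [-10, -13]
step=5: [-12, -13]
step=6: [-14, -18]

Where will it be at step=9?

[-20, -23]

Differencing gives [-2, +0], [-2, -5], [-2, +0], [-2, -5], [-2, +0], [-2, -5]. This is the pattern [-2, +0], [-2, -5] repeated.
step 7: apply [-2, +0] → [-16, -18]
step 8: apply [-2, -5] → [-18, -23]
step 9: apply [-2, +0] → [-20, -23]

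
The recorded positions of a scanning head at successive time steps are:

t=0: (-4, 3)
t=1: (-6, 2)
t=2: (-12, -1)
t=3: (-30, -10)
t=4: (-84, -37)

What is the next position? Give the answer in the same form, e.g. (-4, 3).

Consecutive displacements (-2, -1), (-6, -3), (-18, -9), (-54, -27) scale by a factor of 3 each step.
step 5: (-84, -37) + (-162, -81) → (-246, -118)

(-246, -118)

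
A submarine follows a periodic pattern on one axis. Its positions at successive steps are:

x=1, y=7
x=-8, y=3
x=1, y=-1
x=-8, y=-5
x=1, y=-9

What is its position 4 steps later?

X: cycles through 1, -8 every 2 steps. Step 8 lands at position 0 of the cycle → 1.
Y: linear, -4 per step → -25 at step 8.

x=1, y=-25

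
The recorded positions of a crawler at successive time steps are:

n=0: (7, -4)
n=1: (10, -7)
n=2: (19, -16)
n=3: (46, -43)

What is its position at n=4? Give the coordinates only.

(127, -124)

Step-to-step displacements: (+3, -3), (+9, -9), (+27, -27); each is 3× the previous.
step 4: (46, -43) + (+81, -81) → (127, -124)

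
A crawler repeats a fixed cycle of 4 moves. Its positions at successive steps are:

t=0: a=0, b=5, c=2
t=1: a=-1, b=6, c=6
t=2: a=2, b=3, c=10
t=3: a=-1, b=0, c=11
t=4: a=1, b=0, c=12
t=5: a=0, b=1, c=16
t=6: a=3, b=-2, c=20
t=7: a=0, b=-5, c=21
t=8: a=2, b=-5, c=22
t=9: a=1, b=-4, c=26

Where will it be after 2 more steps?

Differencing gives (-1, +1, +4), (+3, -3, +4), (-3, -3, +1), (+2, +0, +1), (-1, +1, +4), (+3, -3, +4), (-3, -3, +1), (+2, +0, +1), (-1, +1, +4). This is the pattern (-1, +1, +4), (+3, -3, +4), (-3, -3, +1), (+2, +0, +1) repeated.
step 10: apply (+3, -3, +4) → a=4, b=-7, c=30
step 11: apply (-3, -3, +1) → a=1, b=-10, c=31

a=1, b=-10, c=31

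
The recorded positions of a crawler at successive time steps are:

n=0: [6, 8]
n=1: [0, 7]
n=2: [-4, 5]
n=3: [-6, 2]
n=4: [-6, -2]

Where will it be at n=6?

Taking differences between consecutive positions: [-6, -1], [-4, -2], [-2, -3], [+0, -4]. These grow by [+2, -1] each step.
step 5: [-6, -2] + [+2, -5] → [-4, -7]
step 6: [-4, -7] + [+4, -6] → [0, -13]

[0, -13]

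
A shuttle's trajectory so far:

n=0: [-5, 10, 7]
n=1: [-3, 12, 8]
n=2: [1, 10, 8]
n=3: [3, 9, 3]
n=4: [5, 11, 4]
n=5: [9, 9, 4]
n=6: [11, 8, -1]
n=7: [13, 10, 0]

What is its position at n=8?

Step-to-step displacements: [+2, +2, +1], [+4, -2, +0], [+2, -1, -5], [+2, +2, +1], [+4, -2, +0], [+2, -1, -5], [+2, +2, +1] — a repeating cycle of length 3.
step 8: apply [+4, -2, +0] → [17, 8, 0]

[17, 8, 0]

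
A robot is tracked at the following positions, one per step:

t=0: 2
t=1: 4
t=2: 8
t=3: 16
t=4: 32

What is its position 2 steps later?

Step-to-step displacements: +2, +4, +8, +16; each is 2× the previous.
step 5: 32 + 32 → 64
step 6: 64 + 64 → 128

128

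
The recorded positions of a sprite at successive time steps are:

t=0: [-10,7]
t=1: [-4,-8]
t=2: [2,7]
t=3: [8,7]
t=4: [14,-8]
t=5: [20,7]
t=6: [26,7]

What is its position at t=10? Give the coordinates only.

First: linear, +6 per step → 50 at step 10.
Second: cycles through 7, -8, 7 every 3 steps. Step 10 lands at position 1 of the cycle → -8.

[50,-8]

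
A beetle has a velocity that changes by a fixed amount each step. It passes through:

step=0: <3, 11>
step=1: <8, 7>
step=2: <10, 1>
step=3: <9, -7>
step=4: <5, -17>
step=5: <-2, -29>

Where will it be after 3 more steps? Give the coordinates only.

<-41, -77>

Successive displacements: <+5, -4>, <+2, -6>, <-1, -8>, <-4, -10>, <-7, -12> — each changes by <-3, -2>.
step 6: <-2, -29> + <-10, -14> → <-12, -43>
step 7: <-12, -43> + <-13, -16> → <-25, -59>
step 8: <-25, -59> + <-16, -18> → <-41, -77>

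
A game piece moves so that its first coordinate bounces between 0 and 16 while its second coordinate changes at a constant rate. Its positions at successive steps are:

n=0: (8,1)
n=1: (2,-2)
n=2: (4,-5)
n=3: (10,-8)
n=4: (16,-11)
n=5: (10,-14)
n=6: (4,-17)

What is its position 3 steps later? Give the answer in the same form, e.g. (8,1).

(14,-26)

The first coordinate travels 6 per step and bounces off the walls at 0 and 16.
  step 7: 4 → 2
  step 8: 2 → 8
  step 9: 8 → 14
The second coordinate changes by -3 each step: at step 9 it is -26.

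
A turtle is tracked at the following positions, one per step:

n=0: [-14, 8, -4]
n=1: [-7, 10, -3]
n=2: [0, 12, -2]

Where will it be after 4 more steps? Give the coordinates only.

[28, 20, 2]

Each step adds [+7, +2, +1] to the position.
step 3: [0, 12, -2] + [+7, +2, +1] → [7, 14, -1]
step 4: [7, 14, -1] + [+7, +2, +1] → [14, 16, 0]
step 5: [14, 16, 0] + [+7, +2, +1] → [21, 18, 1]
step 6: [21, 18, 1] + [+7, +2, +1] → [28, 20, 2]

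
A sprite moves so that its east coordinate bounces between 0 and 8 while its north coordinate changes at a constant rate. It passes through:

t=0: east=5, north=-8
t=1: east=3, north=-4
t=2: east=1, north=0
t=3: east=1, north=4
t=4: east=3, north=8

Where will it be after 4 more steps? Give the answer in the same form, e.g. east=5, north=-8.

east=5, north=24

The east coordinate travels 2 per step and bounces off the walls at 0 and 8.
  step 5: 3 → 5
  step 6: 5 → 7
  step 7: 7 → 7
  step 8: 7 → 5
The north coordinate changes by +4 each step: at step 8 it is 24.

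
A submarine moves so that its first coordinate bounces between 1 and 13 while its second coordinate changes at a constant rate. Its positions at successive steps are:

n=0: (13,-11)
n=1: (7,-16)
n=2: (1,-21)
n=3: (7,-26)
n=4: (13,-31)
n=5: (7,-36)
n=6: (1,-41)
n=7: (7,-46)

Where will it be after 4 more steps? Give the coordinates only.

The first coordinate travels 6 per step and bounces off the walls at 1 and 13.
  step 8: 7 → 13
  step 9: 13 → 7
  step 10: 7 → 1
  step 11: 1 → 7
The second coordinate changes by -5 each step: at step 11 it is -66.

(7,-66)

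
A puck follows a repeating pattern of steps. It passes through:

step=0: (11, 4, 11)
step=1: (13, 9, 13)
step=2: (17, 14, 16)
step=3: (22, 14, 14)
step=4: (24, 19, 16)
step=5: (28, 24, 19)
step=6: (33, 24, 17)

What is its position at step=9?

(44, 34, 20)

The moves between consecutive positions are (+2, +5, +2), (+4, +5, +3), (+5, +0, -2), (+2, +5, +2), (+4, +5, +3), (+5, +0, -2); they repeat the 3-cycle [(+2, +5, +2), (+4, +5, +3), (+5, +0, -2)].
step 7: apply (+2, +5, +2) → (35, 29, 19)
step 8: apply (+4, +5, +3) → (39, 34, 22)
step 9: apply (+5, +0, -2) → (44, 34, 20)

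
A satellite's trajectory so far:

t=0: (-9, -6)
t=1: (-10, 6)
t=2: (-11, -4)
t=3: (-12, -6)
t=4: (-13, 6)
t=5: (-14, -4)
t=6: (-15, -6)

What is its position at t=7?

The first coordinate changes by -1 each step, so at step 7 it is -9 + 7·(-1) = -16.
The second coordinate repeats the cycle [-6, 6, -4] with period 3; step 7 mod 3 = 1, giving 6.

(-16, 6)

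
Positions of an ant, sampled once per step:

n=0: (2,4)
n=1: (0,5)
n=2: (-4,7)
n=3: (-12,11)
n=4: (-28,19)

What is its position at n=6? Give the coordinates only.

(-124,67)

Consecutive displacements (-2,+1), (-4,+2), (-8,+4), (-16,+8) scale by a factor of 2 each step.
step 5: (-28,19) + (-32,+16) → (-60,35)
step 6: (-60,35) + (-64,+32) → (-124,67)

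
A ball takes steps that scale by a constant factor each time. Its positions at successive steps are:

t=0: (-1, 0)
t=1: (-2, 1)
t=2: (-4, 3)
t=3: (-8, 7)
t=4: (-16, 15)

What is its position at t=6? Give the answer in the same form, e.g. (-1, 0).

(-64, 63)

Consecutive displacements (-1, +1), (-2, +2), (-4, +4), (-8, +8) scale by a factor of 2 each step.
step 5: (-16, 15) + (-16, +16) → (-32, 31)
step 6: (-32, 31) + (-32, +32) → (-64, 63)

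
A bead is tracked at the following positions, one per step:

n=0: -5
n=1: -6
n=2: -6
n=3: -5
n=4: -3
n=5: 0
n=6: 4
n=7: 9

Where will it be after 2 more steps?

First differences are -1, +0, +1, +2, +3, +4, +5; their common second difference is +1 (constant acceleration).
step 8: 9 + 6 → 15
step 9: 15 + 7 → 22

22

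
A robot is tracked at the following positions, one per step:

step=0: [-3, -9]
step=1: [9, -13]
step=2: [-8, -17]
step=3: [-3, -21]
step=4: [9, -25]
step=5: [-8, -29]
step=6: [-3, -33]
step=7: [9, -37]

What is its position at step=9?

[-3, -45]

The first coordinate repeats the cycle [-3, 9, -8] with period 3; step 9 mod 3 = 0, giving -3.
The second coordinate changes by -4 each step, so at step 9 it is -9 + 9·(-4) = -45.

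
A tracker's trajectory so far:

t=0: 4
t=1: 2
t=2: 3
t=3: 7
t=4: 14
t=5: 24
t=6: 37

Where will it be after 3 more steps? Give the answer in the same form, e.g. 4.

Taking differences between consecutive positions: -2, +1, +4, +7, +10, +13. These grow by +3 each step.
step 7: 37 + 16 → 53
step 8: 53 + 19 → 72
step 9: 72 + 22 → 94

94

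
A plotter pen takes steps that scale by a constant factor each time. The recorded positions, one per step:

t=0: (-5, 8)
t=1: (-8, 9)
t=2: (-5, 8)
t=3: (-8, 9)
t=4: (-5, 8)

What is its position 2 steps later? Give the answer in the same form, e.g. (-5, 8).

Consecutive displacements (-3, +1), (+3, -1), (-3, +1), (+3, -1) scale by a factor of -1 each step.
step 5: (-5, 8) + (-3, +1) → (-8, 9)
step 6: (-8, 9) + (+3, -1) → (-5, 8)

(-5, 8)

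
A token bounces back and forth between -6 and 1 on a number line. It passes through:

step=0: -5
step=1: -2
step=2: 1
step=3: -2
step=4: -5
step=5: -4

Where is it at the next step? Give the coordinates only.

The value travels 3 per step and bounces off the walls at -6 and 1.
  step 6: -4 → -1

-1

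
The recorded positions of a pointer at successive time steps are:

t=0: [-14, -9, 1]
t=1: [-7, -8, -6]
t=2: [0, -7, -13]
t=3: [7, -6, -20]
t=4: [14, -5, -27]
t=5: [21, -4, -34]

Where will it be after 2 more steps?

[35, -2, -48]

Constant displacement of [+7, +1, -7] per step.
step 6: [21, -4, -34] + [+7, +1, -7] → [28, -3, -41]
step 7: [28, -3, -41] + [+7, +1, -7] → [35, -2, -48]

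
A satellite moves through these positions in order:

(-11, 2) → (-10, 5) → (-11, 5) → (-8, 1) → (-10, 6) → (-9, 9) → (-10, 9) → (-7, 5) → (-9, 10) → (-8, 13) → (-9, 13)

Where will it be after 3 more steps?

Step-to-step displacements: (+1, +3), (-1, +0), (+3, -4), (-2, +5), (+1, +3), (-1, +0), (+3, -4), (-2, +5), (+1, +3), (-1, +0) — a repeating cycle of length 4.
step 11: apply (+3, -4) → (-6, 9)
step 12: apply (-2, +5) → (-8, 14)
step 13: apply (+1, +3) → (-7, 17)

(-7, 17)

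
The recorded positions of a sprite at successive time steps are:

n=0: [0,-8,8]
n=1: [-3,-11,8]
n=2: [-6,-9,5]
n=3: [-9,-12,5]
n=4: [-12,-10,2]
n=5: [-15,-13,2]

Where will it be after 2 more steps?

The moves between consecutive positions are [-3,-3,+0], [-3,+2,-3], [-3,-3,+0], [-3,+2,-3], [-3,-3,+0]; they repeat the 2-cycle [[-3,-3,+0], [-3,+2,-3]].
step 6: apply [-3,+2,-3] → [-18,-11,-1]
step 7: apply [-3,-3,+0] → [-21,-14,-1]

[-21,-14,-1]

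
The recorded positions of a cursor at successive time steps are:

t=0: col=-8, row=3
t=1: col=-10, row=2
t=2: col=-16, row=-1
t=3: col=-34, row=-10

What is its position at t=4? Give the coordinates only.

The jumps are (-2,-1), (-6,-3), (-18,-9) — a geometric progression with ratio 3.
step 4: col=-34, row=-10 + (-54,-27) → col=-88, row=-37

col=-88, row=-37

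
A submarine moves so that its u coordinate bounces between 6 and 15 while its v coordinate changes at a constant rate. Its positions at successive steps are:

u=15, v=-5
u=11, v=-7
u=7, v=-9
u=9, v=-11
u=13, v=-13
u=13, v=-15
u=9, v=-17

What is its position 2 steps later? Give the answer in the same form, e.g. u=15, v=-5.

u=11, v=-21

The u coordinate travels 4 per step and bounces off the walls at 6 and 15.
  step 7: 9 → 7
  step 8: 7 → 11
The v coordinate changes by -2 each step: at step 8 it is -21.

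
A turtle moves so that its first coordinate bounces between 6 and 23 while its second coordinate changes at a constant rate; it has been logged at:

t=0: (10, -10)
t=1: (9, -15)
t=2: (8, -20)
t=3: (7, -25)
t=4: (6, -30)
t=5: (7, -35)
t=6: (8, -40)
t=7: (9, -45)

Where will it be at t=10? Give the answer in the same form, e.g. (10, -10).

The first coordinate travels 1 per step and bounces off the walls at 6 and 23.
  step 8: 9 → 10
  step 9: 10 → 11
  step 10: 11 → 12
The second coordinate changes by -5 each step: at step 10 it is -60.

(12, -60)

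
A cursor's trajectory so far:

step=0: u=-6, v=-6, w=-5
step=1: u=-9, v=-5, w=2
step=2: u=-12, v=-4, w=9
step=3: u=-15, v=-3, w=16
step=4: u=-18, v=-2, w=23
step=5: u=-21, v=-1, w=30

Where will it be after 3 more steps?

The position changes by (-3, +1, +7) every step.
step 6: u=-21, v=-1, w=30 + (-3, +1, +7) → u=-24, v=0, w=37
step 7: u=-24, v=0, w=37 + (-3, +1, +7) → u=-27, v=1, w=44
step 8: u=-27, v=1, w=44 + (-3, +1, +7) → u=-30, v=2, w=51

u=-30, v=2, w=51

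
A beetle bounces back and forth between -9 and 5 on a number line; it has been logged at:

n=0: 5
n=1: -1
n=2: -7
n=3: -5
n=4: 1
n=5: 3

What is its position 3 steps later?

The value travels 6 per step and bounces off the walls at -9 and 5.
  step 6: 3 → -3
  step 7: -3 → -9
  step 8: -9 → -3

-3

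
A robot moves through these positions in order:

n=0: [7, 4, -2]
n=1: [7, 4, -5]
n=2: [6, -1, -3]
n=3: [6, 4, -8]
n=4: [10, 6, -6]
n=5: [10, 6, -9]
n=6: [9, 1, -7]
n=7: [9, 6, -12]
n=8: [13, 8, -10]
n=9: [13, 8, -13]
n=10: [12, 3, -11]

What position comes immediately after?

The moves between consecutive positions are [+0, +0, -3], [-1, -5, +2], [+0, +5, -5], [+4, +2, +2], [+0, +0, -3], [-1, -5, +2], [+0, +5, -5], [+4, +2, +2], [+0, +0, -3], [-1, -5, +2]; they repeat the 4-cycle [[+0, +0, -3], [-1, -5, +2], [+0, +5, -5], [+4, +2, +2]].
step 11: apply [+0, +5, -5] → [12, 8, -16]

[12, 8, -16]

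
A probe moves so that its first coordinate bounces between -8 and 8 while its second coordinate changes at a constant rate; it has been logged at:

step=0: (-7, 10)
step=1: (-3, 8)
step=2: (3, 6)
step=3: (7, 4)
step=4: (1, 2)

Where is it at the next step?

(-5, 0)

The first coordinate reflects between -8 and 8, moving 6 per step.
  step 5: 1 → -5
The second coordinate changes by -2 each step: at step 5 it is 0.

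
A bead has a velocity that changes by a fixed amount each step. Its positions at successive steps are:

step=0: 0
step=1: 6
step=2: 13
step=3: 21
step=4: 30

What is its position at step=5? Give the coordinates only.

40

Successive displacements: +6, +7, +8, +9 — each changes by +1.
step 5: 30 + 10 → 40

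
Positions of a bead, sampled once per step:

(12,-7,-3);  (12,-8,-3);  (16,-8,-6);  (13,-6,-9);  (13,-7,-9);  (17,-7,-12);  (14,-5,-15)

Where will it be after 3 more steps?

Step-to-step displacements: (+0,-1,+0), (+4,+0,-3), (-3,+2,-3), (+0,-1,+0), (+4,+0,-3), (-3,+2,-3) — a repeating cycle of length 3.
step 7: apply (+0,-1,+0) → (14,-6,-15)
step 8: apply (+4,+0,-3) → (18,-6,-18)
step 9: apply (-3,+2,-3) → (15,-4,-21)

(15,-4,-21)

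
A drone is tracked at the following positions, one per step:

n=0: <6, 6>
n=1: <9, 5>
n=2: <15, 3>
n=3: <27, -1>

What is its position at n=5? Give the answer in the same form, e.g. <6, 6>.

Step-to-step displacements: <+3, -1>, <+6, -2>, <+12, -4>; each is 2× the previous.
step 4: <27, -1> + <+24, -8> → <51, -9>
step 5: <51, -9> + <+48, -16> → <99, -25>

<99, -25>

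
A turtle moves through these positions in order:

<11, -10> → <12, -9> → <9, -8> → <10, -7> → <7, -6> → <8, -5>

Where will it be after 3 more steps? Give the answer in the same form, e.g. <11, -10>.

Differencing gives <+1, +1>, <-3, +1>, <+1, +1>, <-3, +1>, <+1, +1>. This is the pattern <+1, +1>, <-3, +1> repeated.
step 6: apply <-3, +1> → <5, -4>
step 7: apply <+1, +1> → <6, -3>
step 8: apply <-3, +1> → <3, -2>

<3, -2>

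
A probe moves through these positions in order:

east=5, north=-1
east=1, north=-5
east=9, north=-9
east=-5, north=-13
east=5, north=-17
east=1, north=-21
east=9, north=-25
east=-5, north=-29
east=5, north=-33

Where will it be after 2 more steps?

East: cycles through 5, 1, 9, -5 every 4 steps. Step 10 lands at position 2 of the cycle → 9.
North: linear, -4 per step → -41 at step 10.

east=9, north=-41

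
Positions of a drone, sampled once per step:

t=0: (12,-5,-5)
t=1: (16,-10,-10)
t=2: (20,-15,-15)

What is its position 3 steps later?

(32,-30,-30)

Each step adds (+4,-5,-5) to the position.
step 3: (20,-15,-15) + (+4,-5,-5) → (24,-20,-20)
step 4: (24,-20,-20) + (+4,-5,-5) → (28,-25,-25)
step 5: (28,-25,-25) + (+4,-5,-5) → (32,-30,-30)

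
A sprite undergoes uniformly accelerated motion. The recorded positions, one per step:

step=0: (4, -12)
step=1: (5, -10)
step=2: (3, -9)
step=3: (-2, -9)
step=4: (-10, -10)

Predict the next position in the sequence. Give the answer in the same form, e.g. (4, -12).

(-21, -12)

First differences are (+1, +2), (-2, +1), (-5, +0), (-8, -1); their common second difference is (-3, -1) (constant acceleration).
step 5: (-10, -10) + (-11, -2) → (-21, -12)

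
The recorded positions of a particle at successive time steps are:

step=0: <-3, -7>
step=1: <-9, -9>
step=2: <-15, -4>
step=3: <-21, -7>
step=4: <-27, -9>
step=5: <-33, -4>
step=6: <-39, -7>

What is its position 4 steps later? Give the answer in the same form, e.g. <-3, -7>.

<-63, -9>

The first coordinate changes by -6 each step, so at step 10 it is -3 + 10·(-6) = -63.
The second coordinate repeats the cycle [-7, -9, -4] with period 3; step 10 mod 3 = 1, giving -9.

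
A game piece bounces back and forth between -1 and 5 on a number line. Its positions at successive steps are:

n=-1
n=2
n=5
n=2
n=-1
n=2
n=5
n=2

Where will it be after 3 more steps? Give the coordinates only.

n=5

The value reflects between -1 and 5, moving 3 per step.
  step 8: 2 → -1
  step 9: -1 → 2
  step 10: 2 → 5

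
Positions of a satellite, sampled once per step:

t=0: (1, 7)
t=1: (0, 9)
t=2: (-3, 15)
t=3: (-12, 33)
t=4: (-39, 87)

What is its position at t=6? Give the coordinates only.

(-363, 735)

Consecutive displacements (-1, +2), (-3, +6), (-9, +18), (-27, +54) scale by a factor of 3 each step.
step 5: (-39, 87) + (-81, +162) → (-120, 249)
step 6: (-120, 249) + (-243, +486) → (-363, 735)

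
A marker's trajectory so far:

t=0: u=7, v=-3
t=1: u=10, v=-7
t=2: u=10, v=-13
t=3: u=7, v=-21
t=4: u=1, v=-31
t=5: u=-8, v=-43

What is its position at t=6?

Successive displacements: (+3, -4), (+0, -6), (-3, -8), (-6, -10), (-9, -12) — each changes by (-3, -2).
step 6: u=-8, v=-43 + (-12, -14) → u=-20, v=-57

u=-20, v=-57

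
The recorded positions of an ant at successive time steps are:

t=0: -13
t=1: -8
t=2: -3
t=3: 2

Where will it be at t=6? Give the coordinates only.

The position changes by +5 every step.
step 4: 2 + 5 → 7
step 5: 7 + 5 → 12
step 6: 12 + 5 → 17

17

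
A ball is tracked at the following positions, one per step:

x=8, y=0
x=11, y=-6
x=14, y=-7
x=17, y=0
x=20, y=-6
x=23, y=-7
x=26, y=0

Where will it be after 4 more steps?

The x coordinate changes by +3 each step, so at step 10 it is 8 + 10·(3) = 38.
The y coordinate repeats the cycle [0, -6, -7] with period 3; step 10 mod 3 = 1, giving -6.

x=38, y=-6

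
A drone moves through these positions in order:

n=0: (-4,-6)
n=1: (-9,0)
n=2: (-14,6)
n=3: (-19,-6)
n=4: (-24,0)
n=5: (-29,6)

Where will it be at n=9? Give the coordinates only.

First: linear, -5 per step → -49 at step 9.
Second: cycles through -6, 0, 6 every 3 steps. Step 9 lands at position 0 of the cycle → -6.

(-49,-6)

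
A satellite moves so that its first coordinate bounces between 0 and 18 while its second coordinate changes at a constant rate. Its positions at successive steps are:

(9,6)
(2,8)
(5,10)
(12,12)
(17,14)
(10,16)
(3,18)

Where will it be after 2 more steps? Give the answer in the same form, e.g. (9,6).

(11,22)

The first coordinate travels 7 per step and bounces off the walls at 0 and 18.
  step 7: 3 → 4
  step 8: 4 → 11
The second coordinate changes by +2 each step: at step 8 it is 22.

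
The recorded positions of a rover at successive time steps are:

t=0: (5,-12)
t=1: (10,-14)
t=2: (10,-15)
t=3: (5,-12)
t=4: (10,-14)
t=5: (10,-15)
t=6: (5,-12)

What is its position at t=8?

(10,-15)

Step-to-step displacements: (+5,-2), (+0,-1), (-5,+3), (+5,-2), (+0,-1), (-5,+3) — a repeating cycle of length 3.
step 7: apply (+5,-2) → (10,-14)
step 8: apply (+0,-1) → (10,-15)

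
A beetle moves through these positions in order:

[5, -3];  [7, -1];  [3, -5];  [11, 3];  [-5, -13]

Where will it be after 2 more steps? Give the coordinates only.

The jumps are [+2, +2], [-4, -4], [+8, +8], [-16, -16] — a geometric progression with ratio -2.
step 5: [-5, -13] + [+32, +32] → [27, 19]
step 6: [27, 19] + [-64, -64] → [-37, -45]

[-37, -45]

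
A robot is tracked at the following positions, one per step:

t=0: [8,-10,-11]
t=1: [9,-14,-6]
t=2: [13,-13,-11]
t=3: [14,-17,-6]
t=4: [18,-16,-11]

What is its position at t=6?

Differencing gives [+1,-4,+5], [+4,+1,-5], [+1,-4,+5], [+4,+1,-5]. This is the pattern [+1,-4,+5], [+4,+1,-5] repeated.
step 5: apply [+1,-4,+5] → [19,-20,-6]
step 6: apply [+4,+1,-5] → [23,-19,-11]

[23,-19,-11]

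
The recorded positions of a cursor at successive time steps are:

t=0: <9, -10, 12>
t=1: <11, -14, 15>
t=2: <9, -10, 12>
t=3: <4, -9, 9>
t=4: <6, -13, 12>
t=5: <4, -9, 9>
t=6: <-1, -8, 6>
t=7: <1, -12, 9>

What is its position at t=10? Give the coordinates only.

The moves between consecutive positions are <+2, -4, +3>, <-2, +4, -3>, <-5, +1, -3>, <+2, -4, +3>, <-2, +4, -3>, <-5, +1, -3>, <+2, -4, +3>; they repeat the 3-cycle [<+2, -4, +3>, <-2, +4, -3>, <-5, +1, -3>].
step 8: apply <-2, +4, -3> → <-1, -8, 6>
step 9: apply <-5, +1, -3> → <-6, -7, 3>
step 10: apply <+2, -4, +3> → <-4, -11, 6>

<-4, -11, 6>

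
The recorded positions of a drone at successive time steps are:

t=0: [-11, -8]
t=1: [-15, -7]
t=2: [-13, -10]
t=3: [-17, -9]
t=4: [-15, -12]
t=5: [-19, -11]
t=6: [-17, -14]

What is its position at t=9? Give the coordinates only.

[-23, -15]

Step-to-step displacements: [-4, +1], [+2, -3], [-4, +1], [+2, -3], [-4, +1], [+2, -3] — a repeating cycle of length 2.
step 7: apply [-4, +1] → [-21, -13]
step 8: apply [+2, -3] → [-19, -16]
step 9: apply [-4, +1] → [-23, -15]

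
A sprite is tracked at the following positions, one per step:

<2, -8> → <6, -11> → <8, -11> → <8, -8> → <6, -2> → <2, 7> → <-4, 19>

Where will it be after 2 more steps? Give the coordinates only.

<-22, 52>

First differences are <+4, -3>, <+2, +0>, <+0, +3>, <-2, +6>, <-4, +9>, <-6, +12>; their common second difference is <-2, +3> (constant acceleration).
step 7: <-4, 19> + <-8, +15> → <-12, 34>
step 8: <-12, 34> + <-10, +18> → <-22, 52>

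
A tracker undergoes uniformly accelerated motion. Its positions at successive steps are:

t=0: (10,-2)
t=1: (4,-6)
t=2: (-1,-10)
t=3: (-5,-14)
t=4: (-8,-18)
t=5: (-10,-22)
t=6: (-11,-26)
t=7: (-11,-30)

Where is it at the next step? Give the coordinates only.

(-10,-34)

Successive displacements: (-6,-4), (-5,-4), (-4,-4), (-3,-4), (-2,-4), (-1,-4), (+0,-4) — each changes by (+1,+0).
step 8: (-11,-30) + (+1,-4) → (-10,-34)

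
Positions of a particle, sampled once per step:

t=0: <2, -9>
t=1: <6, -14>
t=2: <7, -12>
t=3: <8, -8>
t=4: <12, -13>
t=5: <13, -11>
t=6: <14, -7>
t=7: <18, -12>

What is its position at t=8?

The moves between consecutive positions are <+4, -5>, <+1, +2>, <+1, +4>, <+4, -5>, <+1, +2>, <+1, +4>, <+4, -5>; they repeat the 3-cycle [<+4, -5>, <+1, +2>, <+1, +4>].
step 8: apply <+1, +2> → <19, -10>

<19, -10>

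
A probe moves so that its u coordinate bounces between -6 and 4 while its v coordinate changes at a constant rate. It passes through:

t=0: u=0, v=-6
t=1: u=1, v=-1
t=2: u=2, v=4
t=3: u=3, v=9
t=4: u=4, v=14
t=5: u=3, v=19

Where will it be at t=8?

The u coordinate travels 1 per step and bounces off the walls at -6 and 4.
  step 6: 3 → 2
  step 7: 2 → 1
  step 8: 1 → 0
The v coordinate changes by +5 each step: at step 8 it is 34.

u=0, v=34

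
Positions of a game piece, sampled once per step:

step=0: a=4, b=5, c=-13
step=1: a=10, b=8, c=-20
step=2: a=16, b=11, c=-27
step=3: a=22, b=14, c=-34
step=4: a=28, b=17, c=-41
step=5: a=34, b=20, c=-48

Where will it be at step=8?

a=52, b=29, c=-69

Each step adds (+6,+3,-7) to the position.
step 6: a=34, b=20, c=-48 + (+6,+3,-7) → a=40, b=23, c=-55
step 7: a=40, b=23, c=-55 + (+6,+3,-7) → a=46, b=26, c=-62
step 8: a=46, b=26, c=-62 + (+6,+3,-7) → a=52, b=29, c=-69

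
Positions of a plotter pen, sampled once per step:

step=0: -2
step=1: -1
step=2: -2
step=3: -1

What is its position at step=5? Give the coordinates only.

-1

Step-to-step displacements: +1, -1, +1; each is -1× the previous.
step 4: -1 − 1 → -2
step 5: -2 + 1 → -1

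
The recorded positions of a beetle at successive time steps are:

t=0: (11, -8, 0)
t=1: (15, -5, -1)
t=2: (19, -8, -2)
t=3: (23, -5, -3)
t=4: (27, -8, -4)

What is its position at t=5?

(31, -5, -5)

The first coordinate changes by +4 each step, so at step 5 it is 11 + 5·(4) = 31.
The second coordinate repeats the cycle [-8, -5] with period 2; step 5 mod 2 = 1, giving -5.
The third coordinate changes by -1 each step, so at step 5 it is 0 + 5·(-1) = -5.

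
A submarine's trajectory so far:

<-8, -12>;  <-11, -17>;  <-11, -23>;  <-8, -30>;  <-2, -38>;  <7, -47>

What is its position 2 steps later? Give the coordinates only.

Taking differences between consecutive positions: <-3, -5>, <+0, -6>, <+3, -7>, <+6, -8>, <+9, -9>. These grow by <+3, -1> each step.
step 6: <7, -47> + <+12, -10> → <19, -57>
step 7: <19, -57> + <+15, -11> → <34, -68>

<34, -68>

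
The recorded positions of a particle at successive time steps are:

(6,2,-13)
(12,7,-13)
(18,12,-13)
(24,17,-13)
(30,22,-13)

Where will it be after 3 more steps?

Each step adds (+6,+5,+0) to the position.
step 5: (30,22,-13) + (+6,+5,+0) → (36,27,-13)
step 6: (36,27,-13) + (+6,+5,+0) → (42,32,-13)
step 7: (42,32,-13) + (+6,+5,+0) → (48,37,-13)

(48,37,-13)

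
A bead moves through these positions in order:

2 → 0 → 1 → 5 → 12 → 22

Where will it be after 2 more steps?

Successive displacements: -2, +1, +4, +7, +10 — each changes by +3.
step 6: 22 + 13 → 35
step 7: 35 + 16 → 51

51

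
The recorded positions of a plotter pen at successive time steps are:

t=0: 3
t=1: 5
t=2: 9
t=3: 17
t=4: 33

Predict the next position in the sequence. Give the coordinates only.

65

Step-to-step displacements: +2, +4, +8, +16; each is 2× the previous.
step 5: 33 + 32 → 65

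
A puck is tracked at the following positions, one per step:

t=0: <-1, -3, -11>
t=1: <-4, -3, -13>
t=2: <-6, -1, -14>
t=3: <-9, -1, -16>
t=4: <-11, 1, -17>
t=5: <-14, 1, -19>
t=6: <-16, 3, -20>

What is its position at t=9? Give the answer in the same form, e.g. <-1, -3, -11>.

Step-to-step displacements: <-3, +0, -2>, <-2, +2, -1>, <-3, +0, -2>, <-2, +2, -1>, <-3, +0, -2>, <-2, +2, -1> — a repeating cycle of length 2.
step 7: apply <-3, +0, -2> → <-19, 3, -22>
step 8: apply <-2, +2, -1> → <-21, 5, -23>
step 9: apply <-3, +0, -2> → <-24, 5, -25>

<-24, 5, -25>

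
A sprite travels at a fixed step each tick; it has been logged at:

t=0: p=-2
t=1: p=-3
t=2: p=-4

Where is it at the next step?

p=-5

Each step adds -1 to the position.
step 3: -4 − 1 → p=-5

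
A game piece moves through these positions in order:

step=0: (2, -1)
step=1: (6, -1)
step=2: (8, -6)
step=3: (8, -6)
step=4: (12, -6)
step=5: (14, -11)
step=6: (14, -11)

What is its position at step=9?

Step-to-step displacements: (+4, +0), (+2, -5), (+0, +0), (+4, +0), (+2, -5), (+0, +0) — a repeating cycle of length 3.
step 7: apply (+4, +0) → (18, -11)
step 8: apply (+2, -5) → (20, -16)
step 9: apply (+0, +0) → (20, -16)

(20, -16)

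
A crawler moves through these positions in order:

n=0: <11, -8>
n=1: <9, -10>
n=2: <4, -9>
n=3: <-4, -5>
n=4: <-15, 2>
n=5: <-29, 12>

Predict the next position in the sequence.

First differences are <-2, -2>, <-5, +1>, <-8, +4>, <-11, +7>, <-14, +10>; their common second difference is <-3, +3> (constant acceleration).
step 6: <-29, 12> + <-17, +13> → <-46, 25>

<-46, 25>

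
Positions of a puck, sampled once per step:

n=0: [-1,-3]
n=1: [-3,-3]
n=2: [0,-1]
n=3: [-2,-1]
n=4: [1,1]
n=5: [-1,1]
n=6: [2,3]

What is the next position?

The moves between consecutive positions are [-2,+0], [+3,+2], [-2,+0], [+3,+2], [-2,+0], [+3,+2]; they repeat the 2-cycle [[-2,+0], [+3,+2]].
step 7: apply [-2,+0] → [0,3]

[0,3]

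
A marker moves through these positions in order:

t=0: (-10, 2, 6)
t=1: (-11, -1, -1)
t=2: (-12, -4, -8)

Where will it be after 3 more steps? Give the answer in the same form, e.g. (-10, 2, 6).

(-15, -13, -29)

The position changes by (-1, -3, -7) every step.
step 3: (-12, -4, -8) + (-1, -3, -7) → (-13, -7, -15)
step 4: (-13, -7, -15) + (-1, -3, -7) → (-14, -10, -22)
step 5: (-14, -10, -22) + (-1, -3, -7) → (-15, -13, -29)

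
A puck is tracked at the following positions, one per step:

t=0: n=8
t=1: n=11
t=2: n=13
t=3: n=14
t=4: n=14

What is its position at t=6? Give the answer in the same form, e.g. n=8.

Taking differences between consecutive positions: +3, +2, +1, +0. These grow by -1 each step.
step 5: 14 − 1 → n=13
step 6: 13 − 2 → n=11

n=11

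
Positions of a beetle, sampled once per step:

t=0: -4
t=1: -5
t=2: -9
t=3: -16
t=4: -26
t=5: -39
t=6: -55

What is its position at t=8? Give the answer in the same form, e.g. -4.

Successive displacements: -1, -4, -7, -10, -13, -16 — each changes by -3.
step 7: -55 − 19 → -74
step 8: -74 − 22 → -96

-96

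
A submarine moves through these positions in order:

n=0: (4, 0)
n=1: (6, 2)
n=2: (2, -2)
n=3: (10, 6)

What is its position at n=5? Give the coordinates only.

(26, 22)

The jumps are (+2, +2), (-4, -4), (+8, +8) — a geometric progression with ratio -2.
step 4: (10, 6) + (-16, -16) → (-6, -10)
step 5: (-6, -10) + (+32, +32) → (26, 22)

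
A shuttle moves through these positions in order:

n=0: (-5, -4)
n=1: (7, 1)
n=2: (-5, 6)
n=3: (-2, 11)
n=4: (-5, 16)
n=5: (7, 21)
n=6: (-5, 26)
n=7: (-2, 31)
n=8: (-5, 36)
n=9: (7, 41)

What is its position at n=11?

(-2, 51)

First: cycles through -5, 7, -5, -2 every 4 steps. Step 11 lands at position 3 of the cycle → -2.
Second: linear, +5 per step → 51 at step 11.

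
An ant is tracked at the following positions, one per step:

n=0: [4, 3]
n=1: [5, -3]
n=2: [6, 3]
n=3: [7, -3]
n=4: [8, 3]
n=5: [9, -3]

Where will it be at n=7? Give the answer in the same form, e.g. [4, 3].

First: linear, +1 per step → 11 at step 7.
Second: cycles through 3, -3 every 2 steps. Step 7 lands at position 1 of the cycle → -3.

[11, -3]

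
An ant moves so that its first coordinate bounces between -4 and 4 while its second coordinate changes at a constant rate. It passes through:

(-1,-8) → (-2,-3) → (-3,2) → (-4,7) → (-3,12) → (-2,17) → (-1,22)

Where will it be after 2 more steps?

The first coordinate reflects between -4 and 4, moving 1 per step.
  step 7: -1 → 0
  step 8: 0 → 1
The second coordinate changes by +5 each step: at step 8 it is 32.

(1,32)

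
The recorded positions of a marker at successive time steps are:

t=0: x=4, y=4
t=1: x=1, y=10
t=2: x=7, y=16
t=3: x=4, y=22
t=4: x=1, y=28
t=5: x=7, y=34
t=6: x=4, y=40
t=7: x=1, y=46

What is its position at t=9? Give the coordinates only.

The x coordinate repeats the cycle [4, 1, 7] with period 3; step 9 mod 3 = 0, giving 4.
The y coordinate changes by +6 each step, so at step 9 it is 4 + 9·(6) = 58.

x=4, y=58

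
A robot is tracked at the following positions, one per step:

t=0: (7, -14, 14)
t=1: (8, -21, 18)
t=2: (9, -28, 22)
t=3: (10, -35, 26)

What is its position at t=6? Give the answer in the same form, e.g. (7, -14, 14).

(13, -56, 38)

The position changes by (+1, -7, +4) every step.
step 4: (10, -35, 26) + (+1, -7, +4) → (11, -42, 30)
step 5: (11, -42, 30) + (+1, -7, +4) → (12, -49, 34)
step 6: (12, -49, 34) + (+1, -7, +4) → (13, -56, 38)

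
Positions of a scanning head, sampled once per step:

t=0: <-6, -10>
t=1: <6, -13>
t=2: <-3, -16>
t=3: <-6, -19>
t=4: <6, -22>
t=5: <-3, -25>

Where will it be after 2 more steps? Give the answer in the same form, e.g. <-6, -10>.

First: cycles through -6, 6, -3 every 3 steps. Step 7 lands at position 1 of the cycle → 6.
Second: linear, -3 per step → -31 at step 7.

<6, -31>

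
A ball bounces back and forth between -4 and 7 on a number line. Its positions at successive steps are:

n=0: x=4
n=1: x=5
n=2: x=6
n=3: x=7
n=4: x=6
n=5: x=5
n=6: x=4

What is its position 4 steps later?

x=0

The value travels 1 per step and bounces off the walls at -4 and 7.
  step 7: 4 → 3
  step 8: 3 → 2
  step 9: 2 → 1
  step 10: 1 → 0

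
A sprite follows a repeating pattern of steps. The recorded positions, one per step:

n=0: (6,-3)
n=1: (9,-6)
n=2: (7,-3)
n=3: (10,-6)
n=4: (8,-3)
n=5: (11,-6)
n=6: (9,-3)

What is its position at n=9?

Differencing gives (+3,-3), (-2,+3), (+3,-3), (-2,+3), (+3,-3), (-2,+3). This is the pattern (+3,-3), (-2,+3) repeated.
step 7: apply (+3,-3) → (12,-6)
step 8: apply (-2,+3) → (10,-3)
step 9: apply (+3,-3) → (13,-6)

(13,-6)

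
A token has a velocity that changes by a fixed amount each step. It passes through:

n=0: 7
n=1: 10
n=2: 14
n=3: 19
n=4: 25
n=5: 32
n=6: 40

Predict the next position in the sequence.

49

First differences are +3, +4, +5, +6, +7, +8; their common second difference is +1 (constant acceleration).
step 7: 40 + 9 → 49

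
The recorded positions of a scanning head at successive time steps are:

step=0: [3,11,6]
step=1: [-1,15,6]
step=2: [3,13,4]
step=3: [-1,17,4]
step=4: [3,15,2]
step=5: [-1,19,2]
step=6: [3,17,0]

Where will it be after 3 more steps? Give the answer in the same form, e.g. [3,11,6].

Differencing gives [-4,+4,+0], [+4,-2,-2], [-4,+4,+0], [+4,-2,-2], [-4,+4,+0], [+4,-2,-2]. This is the pattern [-4,+4,+0], [+4,-2,-2] repeated.
step 7: apply [-4,+4,+0] → [-1,21,0]
step 8: apply [+4,-2,-2] → [3,19,-2]
step 9: apply [-4,+4,+0] → [-1,23,-2]

[-1,23,-2]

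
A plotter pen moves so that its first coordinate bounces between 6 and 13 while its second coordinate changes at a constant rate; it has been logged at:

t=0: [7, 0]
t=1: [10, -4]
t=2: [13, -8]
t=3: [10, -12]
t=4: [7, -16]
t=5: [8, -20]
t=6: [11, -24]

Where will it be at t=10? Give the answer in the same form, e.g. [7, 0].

The first coordinate reflects between 6 and 13, moving 3 per step.
  step 7: 11 → 12
  step 8: 12 → 9
  step 9: 9 → 6
  step 10: 6 → 9
The second coordinate changes by -4 each step: at step 10 it is -40.

[9, -40]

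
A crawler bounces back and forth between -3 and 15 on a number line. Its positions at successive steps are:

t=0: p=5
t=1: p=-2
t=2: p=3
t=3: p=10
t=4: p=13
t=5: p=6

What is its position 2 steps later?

The value reflects between -3 and 15, moving 7 per step.
  step 6: 6 → -1
  step 7: -1 → 2

p=2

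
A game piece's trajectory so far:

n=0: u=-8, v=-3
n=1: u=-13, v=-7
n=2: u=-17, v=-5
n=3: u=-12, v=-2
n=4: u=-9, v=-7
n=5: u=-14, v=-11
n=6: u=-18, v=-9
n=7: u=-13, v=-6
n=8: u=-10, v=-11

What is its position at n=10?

u=-19, v=-13

Step-to-step displacements: (-5, -4), (-4, +2), (+5, +3), (+3, -5), (-5, -4), (-4, +2), (+5, +3), (+3, -5) — a repeating cycle of length 4.
step 9: apply (-5, -4) → u=-15, v=-15
step 10: apply (-4, +2) → u=-19, v=-13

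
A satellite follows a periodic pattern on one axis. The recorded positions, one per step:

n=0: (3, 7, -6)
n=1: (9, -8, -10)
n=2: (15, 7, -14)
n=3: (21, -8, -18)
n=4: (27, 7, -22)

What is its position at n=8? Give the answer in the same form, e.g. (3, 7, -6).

(51, 7, -38)

First: linear, +6 per step → 51 at step 8.
Second: cycles through 7, -8 every 2 steps. Step 8 lands at position 0 of the cycle → 7.
Third: linear, -4 per step → -38 at step 8.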